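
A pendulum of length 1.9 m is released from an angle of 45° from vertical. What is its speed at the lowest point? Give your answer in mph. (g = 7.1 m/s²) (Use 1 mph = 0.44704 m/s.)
h = L(1 − cosθ) = 1.9(1 − cos45°) = 0.556497 m
v = √(2gh) = √(2·7.1·0.556497) = 2.8111 m/s = 6.288 mph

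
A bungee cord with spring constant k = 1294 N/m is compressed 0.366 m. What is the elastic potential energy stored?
PE = ½kx² = ½(1294)(0.366)² = 86.67 J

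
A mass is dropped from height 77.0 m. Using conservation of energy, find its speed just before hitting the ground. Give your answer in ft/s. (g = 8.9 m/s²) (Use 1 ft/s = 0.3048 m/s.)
mgh = ½mv² ⇒ v = √(2gh) = √(2·8.9·77.0) = 37.0216 m/s = 121.5 ft/s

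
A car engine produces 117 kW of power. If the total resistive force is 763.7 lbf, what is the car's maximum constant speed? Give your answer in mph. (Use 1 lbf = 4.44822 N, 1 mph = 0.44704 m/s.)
Convert to SI: F = 3397.11 N
P = Fv ⇒ v = P/F = 117000 W/3397.11 N = 34.4411 m/s = 77.04 mph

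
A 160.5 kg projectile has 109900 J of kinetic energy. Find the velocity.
v = √(2·KE/m) = √(2·109900/160.5) = 37.01 m/s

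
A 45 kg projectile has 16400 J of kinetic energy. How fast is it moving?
v = √(2·KE/m) = √(2·16400/45) = 27.0 m/s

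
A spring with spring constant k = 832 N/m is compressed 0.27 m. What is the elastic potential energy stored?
PE = ½kx² = ½(832)(0.27)² = 30.33 J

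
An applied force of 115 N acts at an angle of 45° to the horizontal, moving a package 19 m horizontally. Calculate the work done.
W = F·d·cosθ = (115)(19)cos(45°) = 1545 J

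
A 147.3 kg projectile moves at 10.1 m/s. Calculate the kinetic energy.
KE = ½mv² = ½(147.3)(10.1)² = 7513 J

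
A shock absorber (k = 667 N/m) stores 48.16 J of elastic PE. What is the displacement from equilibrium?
x = √(2·PE/k) = √(2·48.16/667) = 0.38 m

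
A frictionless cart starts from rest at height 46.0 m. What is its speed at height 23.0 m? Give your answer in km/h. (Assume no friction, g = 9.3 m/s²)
mgh₁ = mgh₂ + ½mv² ⇒ v = √(2g(h₁−h₂)) = √(2·9.3·23.0) = 20.6833 m/s = 74.46 km/h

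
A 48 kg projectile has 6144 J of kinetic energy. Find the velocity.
v = √(2·KE/m) = √(2·6144/48) = 16.0 m/s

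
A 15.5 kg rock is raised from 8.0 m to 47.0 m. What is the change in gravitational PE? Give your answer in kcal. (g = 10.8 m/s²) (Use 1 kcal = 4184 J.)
ΔPE = mgΔh = (15.5)(10.8)(39.0) = 6528.6 J = 1.56 kcal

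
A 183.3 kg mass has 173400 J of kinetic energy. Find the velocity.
v = √(2·KE/m) = √(2·173400/183.3) = 43.5 m/s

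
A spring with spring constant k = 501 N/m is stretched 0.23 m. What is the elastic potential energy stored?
PE = ½kx² = ½(501)(0.23)² = 13.25 J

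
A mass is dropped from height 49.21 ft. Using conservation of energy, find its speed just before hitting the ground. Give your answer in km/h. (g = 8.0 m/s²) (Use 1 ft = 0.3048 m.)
Convert to SI: h = 14.9992 m
mgh = ½mv² ⇒ v = √(2gh) = √(2·8.0·14.9992) = 15.4915 m/s = 55.77 km/h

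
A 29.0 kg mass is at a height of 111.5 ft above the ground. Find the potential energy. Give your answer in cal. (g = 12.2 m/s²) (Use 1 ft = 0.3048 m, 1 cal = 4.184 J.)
Convert to SI: m = 29.0 kg, h = 33.9852 m
PE = mgh = (29.0)(12.2)(33.9852) = 12024.0 J = 2874 cal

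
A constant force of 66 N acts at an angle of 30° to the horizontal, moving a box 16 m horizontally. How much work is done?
W = F·d·cosθ = (66)(16)cos(30°) = 914.5 J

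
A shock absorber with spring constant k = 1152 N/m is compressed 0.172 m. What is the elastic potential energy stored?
PE = ½kx² = ½(1152)(0.172)² = 17.04 J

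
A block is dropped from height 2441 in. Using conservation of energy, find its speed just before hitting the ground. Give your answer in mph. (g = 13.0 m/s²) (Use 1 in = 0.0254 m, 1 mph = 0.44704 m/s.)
Convert to SI: h = 62.0014 m
mgh = ½mv² ⇒ v = √(2gh) = √(2·13.0·62.0014) = 40.1502 m/s = 89.81 mph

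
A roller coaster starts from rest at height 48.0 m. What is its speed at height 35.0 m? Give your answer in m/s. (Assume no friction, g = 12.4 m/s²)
mgh₁ = mgh₂ + ½mv² ⇒ v = √(2g(h₁−h₂)) = √(2·12.4·13.0) = 17.96 m/s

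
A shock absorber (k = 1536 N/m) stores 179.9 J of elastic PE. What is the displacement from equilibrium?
x = √(2·PE/k) = √(2·179.9/1536) = 0.484 m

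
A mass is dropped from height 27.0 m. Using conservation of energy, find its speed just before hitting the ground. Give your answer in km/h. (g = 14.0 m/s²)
mgh = ½mv² ⇒ v = √(2gh) = √(2·14.0·27.0) = 27.4955 m/s = 98.98 km/h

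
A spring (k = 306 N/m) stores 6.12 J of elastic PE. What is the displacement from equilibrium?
x = √(2·PE/k) = √(2·6.12/306) = 0.2 m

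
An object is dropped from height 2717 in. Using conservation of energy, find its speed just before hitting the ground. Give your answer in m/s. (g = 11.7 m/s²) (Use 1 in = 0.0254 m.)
Convert to SI: h = 69.0118 m
mgh = ½mv² ⇒ v = √(2gh) = √(2·11.7·69.0118) = 40.19 m/s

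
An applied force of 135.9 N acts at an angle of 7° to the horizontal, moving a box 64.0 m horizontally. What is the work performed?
W = F·d·cosθ = (135.9)(64.0)cos(7°) = 8633 J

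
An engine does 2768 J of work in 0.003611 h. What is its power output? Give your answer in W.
Convert to SI: W = 2768.0 J, t = 12.9996 s
P = W/t = 2768.0/12.9996 = 212.9 W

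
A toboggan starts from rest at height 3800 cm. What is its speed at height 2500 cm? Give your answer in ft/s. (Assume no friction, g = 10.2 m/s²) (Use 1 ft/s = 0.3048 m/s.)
Convert to SI: h₁−h₂ = 13.0 m
mgh₁ = mgh₂ + ½mv² ⇒ v = √(2g(h₁−h₂)) = √(2·10.2·13.0) = 16.285 m/s = 53.43 ft/s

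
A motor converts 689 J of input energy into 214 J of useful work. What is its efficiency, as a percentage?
η = W_out/W_in = 214/689 = 31.06%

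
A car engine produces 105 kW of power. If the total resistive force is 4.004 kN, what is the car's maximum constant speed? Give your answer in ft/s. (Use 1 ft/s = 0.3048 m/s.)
Convert to SI: F = 4004.0 N
P = Fv ⇒ v = P/F = 105000 W/4004.0 N = 26.2238 m/s = 86.04 ft/s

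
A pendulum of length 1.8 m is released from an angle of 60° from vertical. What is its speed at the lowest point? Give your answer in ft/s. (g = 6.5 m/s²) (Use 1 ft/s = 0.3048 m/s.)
h = L(1 − cosθ) = 1.8(1 − cos60°) = 0.9 m
v = √(2gh) = √(2·6.5·0.9) = 3.42053 m/s = 11.22 ft/s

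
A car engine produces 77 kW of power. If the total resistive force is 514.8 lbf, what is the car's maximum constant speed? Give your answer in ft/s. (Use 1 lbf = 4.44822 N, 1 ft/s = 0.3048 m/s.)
Convert to SI: F = 2289.94 N
P = Fv ⇒ v = P/F = 77000 W/2289.94 N = 33.6253 m/s = 110.3 ft/s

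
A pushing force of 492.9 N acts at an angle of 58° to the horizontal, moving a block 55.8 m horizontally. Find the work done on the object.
W = F·d·cosθ = (492.9)(55.8)cos(58°) = 14570 J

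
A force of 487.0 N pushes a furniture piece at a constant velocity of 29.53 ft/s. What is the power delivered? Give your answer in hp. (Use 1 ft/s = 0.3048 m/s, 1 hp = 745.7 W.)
Convert to SI: F = 487.0 N, v = 9.00074 m/s
P = Fv = (487.0)(9.00074) = 4383.36 W = 5.878 hp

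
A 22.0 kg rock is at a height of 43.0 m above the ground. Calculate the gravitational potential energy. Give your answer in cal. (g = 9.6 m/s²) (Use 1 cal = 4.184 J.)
PE = mgh = (22.0)(9.6)(43.0) = 9081.6 J = 2171 cal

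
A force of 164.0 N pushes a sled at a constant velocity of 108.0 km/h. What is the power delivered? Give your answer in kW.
Convert to SI: F = 164.0 N, v = 30.0 m/s
P = Fv = (164.0)(30.0) = 4920.0 W = 4.92 kW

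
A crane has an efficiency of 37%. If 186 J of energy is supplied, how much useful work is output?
W_out = η·W_in = 0.37·186 = 68.82 J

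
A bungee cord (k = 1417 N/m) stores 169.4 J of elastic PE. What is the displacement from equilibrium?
x = √(2·PE/k) = √(2·169.4/1417) = 0.489 m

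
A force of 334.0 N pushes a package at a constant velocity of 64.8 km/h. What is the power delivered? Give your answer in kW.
Convert to SI: F = 334.0 N, v = 18.0 m/s
P = Fv = (334.0)(18.0) = 6012.0 W = 6.012 kW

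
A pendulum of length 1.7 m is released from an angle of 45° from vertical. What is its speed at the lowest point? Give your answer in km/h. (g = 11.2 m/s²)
h = L(1 − cosθ) = 1.7(1 − cos45°) = 0.497918 m
v = √(2gh) = √(2·11.2·0.497918) = 3.33967 m/s = 12.02 km/h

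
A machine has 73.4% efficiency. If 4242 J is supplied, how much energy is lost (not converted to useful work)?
W_lost = W_in(1 − η) = 4242·(1 − 0.734) = 1128 J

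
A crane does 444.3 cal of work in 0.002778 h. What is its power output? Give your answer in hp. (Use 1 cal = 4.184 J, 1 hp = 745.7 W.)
Convert to SI: W = 1858.95 J, t = 10.0008 s
P = W/t = 1858.95/10.0008 = 185.88 W = 0.2493 hp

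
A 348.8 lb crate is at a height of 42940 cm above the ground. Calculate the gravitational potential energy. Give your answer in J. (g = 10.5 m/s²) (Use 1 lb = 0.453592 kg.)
Convert to SI: m = 158.213 kg, h = 429.4 m
PE = mgh = (158.213)(10.5)(429.4) = 713300 J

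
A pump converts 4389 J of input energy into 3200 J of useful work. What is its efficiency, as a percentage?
η = W_out/W_in = 3200/4389 = 72.91%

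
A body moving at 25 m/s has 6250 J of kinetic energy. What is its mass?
m = 2·KE/v² = 2·6250/(25)² = 20.0 kg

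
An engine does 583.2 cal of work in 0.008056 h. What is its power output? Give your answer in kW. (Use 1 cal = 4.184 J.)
Convert to SI: W = 2440.11 J, t = 29.0016 s
P = W/t = 2440.11/29.0016 = 84.137 W = 0.08414 kW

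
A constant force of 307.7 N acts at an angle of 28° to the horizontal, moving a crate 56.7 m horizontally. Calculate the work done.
W = F·d·cosθ = (307.7)(56.7)cos(28°) = 15400 J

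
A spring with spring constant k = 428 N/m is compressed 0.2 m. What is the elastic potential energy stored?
PE = ½kx² = ½(428)(0.2)² = 8.56 J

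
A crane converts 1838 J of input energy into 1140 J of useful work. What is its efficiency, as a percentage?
η = W_out/W_in = 1140/1838 = 62.02%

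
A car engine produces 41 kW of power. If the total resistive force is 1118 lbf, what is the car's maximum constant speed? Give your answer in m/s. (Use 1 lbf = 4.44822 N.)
Convert to SI: F = 4973.11 N
P = Fv ⇒ v = P/F = 41000 W/4973.11 N = 8.244 m/s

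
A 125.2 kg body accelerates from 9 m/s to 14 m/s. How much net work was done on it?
W = ΔKE = ½m(v₂² − v₁²) = ½(125.2)(14² − 9²) = 7199.0 J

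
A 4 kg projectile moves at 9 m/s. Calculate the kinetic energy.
KE = ½mv² = ½(4)(9)² = 162.0 J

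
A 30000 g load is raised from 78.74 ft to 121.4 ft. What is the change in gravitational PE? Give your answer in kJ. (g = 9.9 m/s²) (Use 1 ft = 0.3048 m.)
Convert to SI: m = 30.0 kg, Δh = 13.0028 m
ΔPE = mgΔh = (30.0)(9.9)(13.0028) = 3861.82 J = 3.862 kJ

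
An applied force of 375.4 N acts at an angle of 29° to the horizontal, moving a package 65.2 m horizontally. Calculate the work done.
W = F·d·cosθ = (375.4)(65.2)cos(29°) = 21410 J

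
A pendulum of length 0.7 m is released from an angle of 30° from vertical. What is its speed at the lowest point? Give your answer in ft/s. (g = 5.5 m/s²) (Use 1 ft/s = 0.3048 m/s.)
h = L(1 − cosθ) = 0.7(1 − cos30°) = 0.0937822 m
v = √(2gh) = √(2·5.5·0.0937822) = 1.01568 m/s = 3.332 ft/s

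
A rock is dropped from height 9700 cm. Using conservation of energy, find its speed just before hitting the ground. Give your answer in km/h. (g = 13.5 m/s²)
Convert to SI: h = 97.0 m
mgh = ½mv² ⇒ v = √(2gh) = √(2·13.5·97.0) = 51.1762 m/s = 184.2 km/h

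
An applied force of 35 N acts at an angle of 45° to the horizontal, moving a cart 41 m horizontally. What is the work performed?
W = F·d·cosθ = (35)(41)cos(45°) = 1015 J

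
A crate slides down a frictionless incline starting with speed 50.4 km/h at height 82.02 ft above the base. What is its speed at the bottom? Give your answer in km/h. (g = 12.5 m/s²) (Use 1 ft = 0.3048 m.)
Convert to SI: v₀ = 14.0 m/s, h = 24.9997 m
½mv₀² + mgh = ½mv² ⇒ v = √(v₀² + 2gh) = √(14.0² + 2·12.5·24.9997) = 28.653 m/s = 103.2 km/h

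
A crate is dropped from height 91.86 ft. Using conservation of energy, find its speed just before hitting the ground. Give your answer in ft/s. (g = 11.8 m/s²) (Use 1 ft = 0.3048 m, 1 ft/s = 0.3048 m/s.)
Convert to SI: h = 27.9989 m
mgh = ½mv² ⇒ v = √(2gh) = √(2·11.8·27.9989) = 25.7055 m/s = 84.34 ft/s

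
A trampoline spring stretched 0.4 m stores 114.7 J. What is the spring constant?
k = 2·PE/x² = 2·114.7/(0.4)² = 1434 N/m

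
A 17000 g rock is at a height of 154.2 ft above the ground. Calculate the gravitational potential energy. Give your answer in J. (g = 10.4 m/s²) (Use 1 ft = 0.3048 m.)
Convert to SI: m = 17.0 kg, h = 47.0002 m
PE = mgh = (17.0)(10.4)(47.0002) = 8310 J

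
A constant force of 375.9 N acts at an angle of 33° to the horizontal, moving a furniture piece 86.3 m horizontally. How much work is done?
W = F·d·cosθ = (375.9)(86.3)cos(33°) = 27210 J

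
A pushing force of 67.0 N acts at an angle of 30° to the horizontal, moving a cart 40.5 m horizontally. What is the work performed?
W = F·d·cosθ = (67.0)(40.5)cos(30°) = 2350 J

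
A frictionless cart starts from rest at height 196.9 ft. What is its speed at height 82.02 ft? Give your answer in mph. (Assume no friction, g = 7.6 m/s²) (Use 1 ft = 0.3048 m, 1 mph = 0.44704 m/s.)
Convert to SI: h₁−h₂ = 35.0154 m
mgh₁ = mgh₂ + ½mv² ⇒ v = √(2g(h₁−h₂)) = √(2·7.6·35.0154) = 23.0702 m/s = 51.61 mph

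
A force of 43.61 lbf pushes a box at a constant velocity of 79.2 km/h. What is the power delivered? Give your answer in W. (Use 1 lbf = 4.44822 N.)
Convert to SI: F = 193.987 N, v = 22.0 m/s
P = Fv = (193.987)(22.0) = 4268 W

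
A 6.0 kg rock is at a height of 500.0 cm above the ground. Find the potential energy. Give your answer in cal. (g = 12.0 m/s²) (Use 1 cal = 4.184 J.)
Convert to SI: m = 6.0 kg, h = 5.0 m
PE = mgh = (6.0)(12.0)(5.0) = 360.0 J = 86.04 cal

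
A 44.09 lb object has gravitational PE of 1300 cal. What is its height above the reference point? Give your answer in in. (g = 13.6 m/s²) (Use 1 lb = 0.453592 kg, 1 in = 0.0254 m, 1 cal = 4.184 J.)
Convert to SI: m = 19.9989 kg, PE = 5439.2 J
h = PE/(mg) = 5439.2/(19.9989·13.6) = 19.9982 m = 787.3 in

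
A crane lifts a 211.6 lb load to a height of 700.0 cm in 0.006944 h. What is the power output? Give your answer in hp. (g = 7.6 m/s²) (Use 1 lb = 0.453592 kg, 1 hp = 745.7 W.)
Convert to SI: m = 95.9801 kg, h = 7.0 m, t = 24.9984 s
P = mgh/t = (95.9801)(7.6)(7.0)/24.9984 = 204.259 W = 0.2739 hp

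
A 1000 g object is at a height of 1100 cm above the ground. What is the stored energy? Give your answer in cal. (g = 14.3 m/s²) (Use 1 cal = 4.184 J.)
Convert to SI: m = 1.0 kg, h = 11.0 m
PE = mgh = (1.0)(14.3)(11.0) = 157.3 J = 37.6 cal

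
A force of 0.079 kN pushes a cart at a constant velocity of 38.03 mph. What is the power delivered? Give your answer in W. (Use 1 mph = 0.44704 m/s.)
Convert to SI: F = 79.0 N, v = 17.0009 m/s
P = Fv = (79.0)(17.0009) = 1343 W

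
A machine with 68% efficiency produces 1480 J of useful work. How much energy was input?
W_in = W_out/η = 1480/0.68 = 2176 J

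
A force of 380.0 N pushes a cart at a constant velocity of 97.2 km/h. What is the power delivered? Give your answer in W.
Convert to SI: F = 380.0 N, v = 27.0 m/s
P = Fv = (380.0)(27.0) = 10260 W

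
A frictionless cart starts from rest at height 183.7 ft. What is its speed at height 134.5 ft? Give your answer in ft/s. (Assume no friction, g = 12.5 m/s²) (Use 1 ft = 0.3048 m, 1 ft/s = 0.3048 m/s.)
Convert to SI: h₁−h₂ = 14.9962 m
mgh₁ = mgh₂ + ½mv² ⇒ v = √(2g(h₁−h₂)) = √(2·12.5·14.9962) = 19.36244 m/s = 63.53 ft/s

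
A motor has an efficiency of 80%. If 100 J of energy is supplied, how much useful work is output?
W_out = η·W_in = 0.8·100 = 80.0 J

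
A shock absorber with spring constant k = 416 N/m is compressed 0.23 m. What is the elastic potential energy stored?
PE = ½kx² = ½(416)(0.23)² = 11.0 J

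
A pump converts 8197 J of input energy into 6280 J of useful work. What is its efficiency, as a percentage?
η = W_out/W_in = 6280/8197 = 76.61%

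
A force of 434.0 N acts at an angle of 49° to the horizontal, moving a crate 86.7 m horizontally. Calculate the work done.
W = F·d·cosθ = (434.0)(86.7)cos(49°) = 24690 J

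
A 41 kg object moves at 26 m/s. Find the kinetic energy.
KE = ½mv² = ½(41)(26)² = 13858.0 J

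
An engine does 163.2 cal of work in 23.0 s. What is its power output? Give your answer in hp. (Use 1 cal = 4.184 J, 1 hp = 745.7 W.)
Convert to SI: W = 682.829 J, t = 23.0 s
P = W/t = 682.829/23.0 = 29.6882 W = 0.03981 hp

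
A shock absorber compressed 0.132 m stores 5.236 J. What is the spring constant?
k = 2·PE/x² = 2·5.236/(0.132)² = 601.0 N/m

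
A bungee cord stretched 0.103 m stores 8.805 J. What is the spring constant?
k = 2·PE/x² = 2·8.805/(0.103)² = 1660 N/m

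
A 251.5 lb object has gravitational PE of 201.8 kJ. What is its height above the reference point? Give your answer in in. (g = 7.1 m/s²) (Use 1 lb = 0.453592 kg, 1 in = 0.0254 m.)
Convert to SI: m = 114.078 kg, PE = 201800 J
h = PE/(mg) = 201800/(114.078·7.1) = 249.149 m = 9809 in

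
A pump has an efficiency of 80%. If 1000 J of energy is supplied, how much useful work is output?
W_out = η·W_in = 0.8·1000 = 800.0 J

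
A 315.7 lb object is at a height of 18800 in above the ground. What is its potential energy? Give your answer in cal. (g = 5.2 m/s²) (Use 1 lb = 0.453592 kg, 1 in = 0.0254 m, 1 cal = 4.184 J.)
Convert to SI: m = 143.199 kg, h = 477.52 m
PE = mgh = (143.199)(5.2)(477.52) = 355578 J = 84990 cal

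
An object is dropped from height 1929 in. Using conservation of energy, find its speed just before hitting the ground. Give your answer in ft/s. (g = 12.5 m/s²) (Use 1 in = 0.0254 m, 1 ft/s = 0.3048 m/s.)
Convert to SI: h = 48.9966 m
mgh = ½mv² ⇒ v = √(2gh) = √(2·12.5·48.9966) = 34.9988 m/s = 114.8 ft/s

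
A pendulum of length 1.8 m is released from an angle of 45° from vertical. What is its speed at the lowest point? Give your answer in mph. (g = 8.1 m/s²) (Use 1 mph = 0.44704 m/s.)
h = L(1 − cosθ) = 1.8(1 − cos45°) = 0.527208 m
v = √(2gh) = √(2·8.1·0.527208) = 2.92246 m/s = 6.537 mph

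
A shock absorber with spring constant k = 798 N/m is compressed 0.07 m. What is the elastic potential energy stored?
PE = ½kx² = ½(798)(0.07)² = 1.955 J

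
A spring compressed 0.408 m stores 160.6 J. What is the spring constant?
k = 2·PE/x² = 2·160.6/(0.408)² = 1930 N/m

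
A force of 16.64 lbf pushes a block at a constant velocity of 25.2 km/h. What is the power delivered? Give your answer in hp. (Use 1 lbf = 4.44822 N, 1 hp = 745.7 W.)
Convert to SI: F = 74.0184 N, v = 7.0 m/s
P = Fv = (74.0184)(7.0) = 518.129 W = 0.6948 hp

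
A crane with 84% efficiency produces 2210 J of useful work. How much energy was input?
W_in = W_out/η = 2210/0.84 = 2631 J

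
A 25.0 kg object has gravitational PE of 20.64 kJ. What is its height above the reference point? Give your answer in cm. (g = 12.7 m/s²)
Convert to SI: m = 25.0 kg, PE = 20640.0 J
h = PE/(mg) = 20640.0/(25.0·12.7) = 65.0079 m = 6501 cm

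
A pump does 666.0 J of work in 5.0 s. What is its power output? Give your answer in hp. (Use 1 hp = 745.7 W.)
P = W/t = 666.0/5.0 = 133.2 W = 0.1786 hp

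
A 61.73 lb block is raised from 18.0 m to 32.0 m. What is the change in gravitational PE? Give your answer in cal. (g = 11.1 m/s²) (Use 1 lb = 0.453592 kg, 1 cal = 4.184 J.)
Convert to SI: m = 28.0002 kg, Δh = 14.0 m
ΔPE = mgΔh = (28.0002)(11.1)(14.0) = 4351.24 J = 1040 cal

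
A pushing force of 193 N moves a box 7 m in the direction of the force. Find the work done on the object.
W = F·d = (193)(7) = 1351 J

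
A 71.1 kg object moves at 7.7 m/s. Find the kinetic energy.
KE = ½mv² = ½(71.1)(7.7)² = 2108 J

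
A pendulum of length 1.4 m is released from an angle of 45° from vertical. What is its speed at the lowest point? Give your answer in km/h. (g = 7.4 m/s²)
h = L(1 − cosθ) = 1.4(1 − cos45°) = 0.410051 m
v = √(2gh) = √(2·7.4·0.410051) = 2.46348 m/s = 8.869 km/h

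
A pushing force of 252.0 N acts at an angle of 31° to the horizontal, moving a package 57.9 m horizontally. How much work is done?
W = F·d·cosθ = (252.0)(57.9)cos(31°) = 12510 J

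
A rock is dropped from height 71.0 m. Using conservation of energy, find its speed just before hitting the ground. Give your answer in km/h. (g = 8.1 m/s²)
mgh = ½mv² ⇒ v = √(2gh) = √(2·8.1·71.0) = 33.9146 m/s = 122.1 km/h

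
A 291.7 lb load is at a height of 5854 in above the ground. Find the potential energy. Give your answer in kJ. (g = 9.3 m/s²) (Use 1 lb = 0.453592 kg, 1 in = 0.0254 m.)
Convert to SI: m = 132.313 kg, h = 148.692 m
PE = mgh = (132.313)(9.3)(148.692) = 182966 J = 183.0 kJ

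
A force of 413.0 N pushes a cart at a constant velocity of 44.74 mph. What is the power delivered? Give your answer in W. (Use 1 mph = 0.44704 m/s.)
Convert to SI: F = 413.0 N, v = 20.0006 m/s
P = Fv = (413.0)(20.0006) = 8260 W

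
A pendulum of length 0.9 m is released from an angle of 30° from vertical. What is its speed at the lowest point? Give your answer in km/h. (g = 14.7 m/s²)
h = L(1 − cosθ) = 0.9(1 − cos30°) = 0.120577 m
v = √(2gh) = √(2·14.7·0.120577) = 1.88281 m/s = 6.778 km/h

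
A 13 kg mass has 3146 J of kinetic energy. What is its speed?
v = √(2·KE/m) = √(2·3146/13) = 22.0 m/s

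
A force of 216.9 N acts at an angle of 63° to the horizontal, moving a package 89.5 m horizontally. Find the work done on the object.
W = F·d·cosθ = (216.9)(89.5)cos(63°) = 8813 J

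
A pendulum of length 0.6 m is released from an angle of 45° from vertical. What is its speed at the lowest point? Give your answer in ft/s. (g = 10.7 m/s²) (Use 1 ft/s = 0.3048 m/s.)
h = L(1 − cosθ) = 0.6(1 − cos45°) = 0.175736 m
v = √(2gh) = √(2·10.7·0.175736) = 1.93927 m/s = 6.362 ft/s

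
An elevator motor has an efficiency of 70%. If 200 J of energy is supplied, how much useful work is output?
W_out = η·W_in = 0.7·200 = 140.0 J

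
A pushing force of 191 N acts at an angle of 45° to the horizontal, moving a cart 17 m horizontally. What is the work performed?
W = F·d·cosθ = (191)(17)cos(45°) = 2296 J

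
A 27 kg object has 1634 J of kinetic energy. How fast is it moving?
v = √(2·KE/m) = √(2·1634/27) = 11.0 m/s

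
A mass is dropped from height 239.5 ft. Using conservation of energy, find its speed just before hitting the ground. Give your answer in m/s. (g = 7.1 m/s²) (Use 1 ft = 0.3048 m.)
Convert to SI: h = 72.9996 m
mgh = ½mv² ⇒ v = √(2gh) = √(2·7.1·72.9996) = 32.2 m/s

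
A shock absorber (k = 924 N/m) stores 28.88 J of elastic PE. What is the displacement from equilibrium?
x = √(2·PE/k) = √(2·28.88/924) = 0.25 m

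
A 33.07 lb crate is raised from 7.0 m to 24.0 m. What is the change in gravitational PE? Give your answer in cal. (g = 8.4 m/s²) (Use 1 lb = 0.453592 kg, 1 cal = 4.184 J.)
Convert to SI: m = 15.0003 kg, Δh = 17.0 m
ΔPE = mgΔh = (15.0003)(8.4)(17.0) = 2142.04 J = 512.0 cal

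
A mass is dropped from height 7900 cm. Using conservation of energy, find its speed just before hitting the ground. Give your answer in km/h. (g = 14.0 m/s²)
Convert to SI: h = 79.0 m
mgh = ½mv² ⇒ v = √(2gh) = √(2·14.0·79.0) = 47.0319 m/s = 169.3 km/h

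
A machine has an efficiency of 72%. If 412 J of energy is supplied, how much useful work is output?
W_out = η·W_in = 0.72·412 = 296.64 J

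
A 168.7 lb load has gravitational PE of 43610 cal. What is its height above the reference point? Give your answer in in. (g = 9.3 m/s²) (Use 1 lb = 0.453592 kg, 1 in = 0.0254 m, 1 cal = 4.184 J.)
Convert to SI: m = 76.521 kg, PE = 182464 J
h = PE/(mg) = 182464/(76.521·9.3) = 256.398 m = 10090 in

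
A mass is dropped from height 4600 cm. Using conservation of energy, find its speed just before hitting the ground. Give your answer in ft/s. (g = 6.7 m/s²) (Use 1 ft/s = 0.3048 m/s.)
Convert to SI: h = 46.0 m
mgh = ½mv² ⇒ v = √(2gh) = √(2·6.7·46.0) = 24.8274 m/s = 81.45 ft/s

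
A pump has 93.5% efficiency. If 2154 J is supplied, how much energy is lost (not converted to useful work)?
W_lost = W_in(1 − η) = 2154·(1 − 0.935) = 140.0 J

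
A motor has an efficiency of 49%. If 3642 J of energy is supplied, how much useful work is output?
W_out = η·W_in = 0.49·3642 = 1784.58 J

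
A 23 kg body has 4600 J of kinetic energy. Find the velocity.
v = √(2·KE/m) = √(2·4600/23) = 20.0 m/s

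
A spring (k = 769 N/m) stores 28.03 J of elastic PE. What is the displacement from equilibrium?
x = √(2·PE/k) = √(2·28.03/769) = 0.27 m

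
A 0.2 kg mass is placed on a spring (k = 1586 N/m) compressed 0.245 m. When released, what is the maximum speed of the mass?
½kx² = ½mv² ⇒ v = x√(k/m) = (0.245)√(1586/0.2) = 21.82 m/s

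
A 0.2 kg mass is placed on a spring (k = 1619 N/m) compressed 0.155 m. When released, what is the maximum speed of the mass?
½kx² = ½mv² ⇒ v = x√(k/m) = (0.155)√(1619/0.2) = 13.95 m/s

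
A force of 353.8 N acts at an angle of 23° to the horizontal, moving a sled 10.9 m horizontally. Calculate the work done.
W = F·d·cosθ = (353.8)(10.9)cos(23°) = 3550 J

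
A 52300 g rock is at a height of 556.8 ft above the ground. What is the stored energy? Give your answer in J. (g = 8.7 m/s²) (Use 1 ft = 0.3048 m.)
Convert to SI: m = 52.3 kg, h = 169.713 m
PE = mgh = (52.3)(8.7)(169.713) = 77220 J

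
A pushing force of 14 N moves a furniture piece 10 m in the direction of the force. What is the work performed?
W = F·d = (14)(10) = 140.0 J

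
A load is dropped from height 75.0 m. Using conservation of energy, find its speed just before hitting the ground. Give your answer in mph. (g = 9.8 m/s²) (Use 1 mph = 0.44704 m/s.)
mgh = ½mv² ⇒ v = √(2gh) = √(2·9.8·75.0) = 38.3406 m/s = 85.77 mph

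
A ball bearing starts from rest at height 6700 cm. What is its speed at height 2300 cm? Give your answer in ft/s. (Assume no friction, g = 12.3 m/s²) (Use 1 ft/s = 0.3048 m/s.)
Convert to SI: h₁−h₂ = 44.0 m
mgh₁ = mgh₂ + ½mv² ⇒ v = √(2g(h₁−h₂)) = √(2·12.3·44.0) = 32.8998 m/s = 107.9 ft/s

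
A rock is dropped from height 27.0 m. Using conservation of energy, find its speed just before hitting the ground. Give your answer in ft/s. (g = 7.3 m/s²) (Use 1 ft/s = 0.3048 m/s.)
mgh = ½mv² ⇒ v = √(2gh) = √(2·7.3·27.0) = 19.8545 m/s = 65.14 ft/s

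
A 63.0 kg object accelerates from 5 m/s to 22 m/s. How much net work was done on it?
W = ΔKE = ½m(v₂² − v₁²) = ½(63.0)(22² − 5²) = 14458.5 J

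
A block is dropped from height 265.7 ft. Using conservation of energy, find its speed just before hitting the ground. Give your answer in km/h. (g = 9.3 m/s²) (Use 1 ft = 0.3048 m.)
Convert to SI: h = 80.9854 m
mgh = ½mv² ⇒ v = √(2gh) = √(2·9.3·80.9854) = 38.8114 m/s = 139.7 km/h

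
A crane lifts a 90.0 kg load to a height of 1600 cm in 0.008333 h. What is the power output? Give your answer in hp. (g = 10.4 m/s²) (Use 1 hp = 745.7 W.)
Convert to SI: m = 90.0 kg, h = 16.0 m, t = 29.9988 s
P = mgh/t = (90.0)(10.4)(16.0)/29.9988 = 499.22 W = 0.6695 hp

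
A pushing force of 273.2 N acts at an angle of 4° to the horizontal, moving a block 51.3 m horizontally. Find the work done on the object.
W = F·d·cosθ = (273.2)(51.3)cos(4°) = 13980 J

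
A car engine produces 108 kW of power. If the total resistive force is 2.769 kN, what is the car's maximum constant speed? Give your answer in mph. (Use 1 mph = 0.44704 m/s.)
Convert to SI: F = 2769.0 N
P = Fv ⇒ v = P/F = 108000 W/2769.0 N = 39.0033 m/s = 87.25 mph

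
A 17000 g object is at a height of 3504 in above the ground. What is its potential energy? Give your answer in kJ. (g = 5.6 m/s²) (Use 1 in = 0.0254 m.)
Convert to SI: m = 17.0 kg, h = 89.0016 m
PE = mgh = (17.0)(5.6)(89.0016) = 8472.95 J = 8.473 kJ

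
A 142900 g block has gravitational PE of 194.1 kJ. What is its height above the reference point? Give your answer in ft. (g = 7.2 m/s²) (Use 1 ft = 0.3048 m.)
Convert to SI: m = 142.9 kg, PE = 194100 J
h = PE/(mg) = 194100/(142.9·7.2) = 188.652 m = 618.9 ft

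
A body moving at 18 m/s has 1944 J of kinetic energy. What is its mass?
m = 2·KE/v² = 2·1944/(18)² = 12.0 kg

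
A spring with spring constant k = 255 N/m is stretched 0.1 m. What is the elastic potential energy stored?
PE = ½kx² = ½(255)(0.1)² = 1.275 J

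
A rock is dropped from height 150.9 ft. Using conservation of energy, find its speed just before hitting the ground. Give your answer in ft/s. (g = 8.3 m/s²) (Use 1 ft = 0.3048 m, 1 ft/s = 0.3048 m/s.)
Convert to SI: h = 45.9943 m
mgh = ½mv² ⇒ v = √(2gh) = √(2·8.3·45.9943) = 27.6316 m/s = 90.65 ft/s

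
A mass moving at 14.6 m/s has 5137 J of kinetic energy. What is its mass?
m = 2·KE/v² = 2·5137/(14.6)² = 48.2 kg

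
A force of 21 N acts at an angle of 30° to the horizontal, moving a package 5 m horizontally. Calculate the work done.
W = F·d·cosθ = (21)(5)cos(30°) = 90.93 J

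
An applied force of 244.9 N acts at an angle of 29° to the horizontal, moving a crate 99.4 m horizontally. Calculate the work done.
W = F·d·cosθ = (244.9)(99.4)cos(29°) = 21290 J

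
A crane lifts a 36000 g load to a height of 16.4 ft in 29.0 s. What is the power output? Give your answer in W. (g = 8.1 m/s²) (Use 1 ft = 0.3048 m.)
Convert to SI: m = 36.0 kg, h = 4.99872 m, t = 29.0 s
P = mgh/t = (36.0)(8.1)(4.99872)/29.0 = 50.26 W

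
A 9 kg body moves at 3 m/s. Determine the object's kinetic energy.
KE = ½mv² = ½(9)(3)² = 40.5 J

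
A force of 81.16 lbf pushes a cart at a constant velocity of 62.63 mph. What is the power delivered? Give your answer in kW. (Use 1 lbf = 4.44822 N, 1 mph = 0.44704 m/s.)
Convert to SI: F = 361.018 N, v = 27.9981 m/s
P = Fv = (361.018)(27.9981) = 10107.8 W = 10.11 kW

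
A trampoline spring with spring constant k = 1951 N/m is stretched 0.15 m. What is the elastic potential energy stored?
PE = ½kx² = ½(1951)(0.15)² = 21.95 J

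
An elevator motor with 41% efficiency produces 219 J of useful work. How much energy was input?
W_in = W_out/η = 219/0.41 = 534.1 J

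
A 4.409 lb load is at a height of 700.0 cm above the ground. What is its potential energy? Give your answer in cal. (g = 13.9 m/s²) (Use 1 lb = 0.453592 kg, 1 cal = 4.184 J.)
Convert to SI: m = 1.99989 kg, h = 7.0 m
PE = mgh = (1.99989)(13.9)(7.0) = 194.589 J = 46.51 cal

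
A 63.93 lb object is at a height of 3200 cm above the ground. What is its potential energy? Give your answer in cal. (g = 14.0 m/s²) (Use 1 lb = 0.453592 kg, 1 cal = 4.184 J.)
Convert to SI: m = 28.9981 kg, h = 32.0 m
PE = mgh = (28.9981)(14.0)(32.0) = 12991.2 J = 3105 cal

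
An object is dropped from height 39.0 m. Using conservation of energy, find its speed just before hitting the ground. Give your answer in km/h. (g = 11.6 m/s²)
mgh = ½mv² ⇒ v = √(2gh) = √(2·11.6·39.0) = 30.0799 m/s = 108.3 km/h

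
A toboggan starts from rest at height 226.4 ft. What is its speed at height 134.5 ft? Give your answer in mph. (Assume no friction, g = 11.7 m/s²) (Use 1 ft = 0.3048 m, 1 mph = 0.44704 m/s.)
Convert to SI: h₁−h₂ = 28.0111 m
mgh₁ = mgh₂ + ½mv² ⇒ v = √(2g(h₁−h₂)) = √(2·11.7·28.0111) = 25.602 m/s = 57.27 mph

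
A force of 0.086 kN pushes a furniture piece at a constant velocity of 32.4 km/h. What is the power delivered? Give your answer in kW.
Convert to SI: F = 86.0 N, v = 9.0 m/s
P = Fv = (86.0)(9.0) = 774.0 W = 0.774 kW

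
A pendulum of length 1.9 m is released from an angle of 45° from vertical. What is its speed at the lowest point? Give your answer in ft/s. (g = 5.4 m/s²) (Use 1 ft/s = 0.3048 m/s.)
h = L(1 − cosθ) = 1.9(1 − cos45°) = 0.556497 m
v = √(2gh) = √(2·5.4·0.556497) = 2.45156 m/s = 8.043 ft/s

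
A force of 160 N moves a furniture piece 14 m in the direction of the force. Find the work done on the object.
W = F·d = (160)(14) = 2240 J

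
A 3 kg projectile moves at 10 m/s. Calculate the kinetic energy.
KE = ½mv² = ½(3)(10)² = 150.0 J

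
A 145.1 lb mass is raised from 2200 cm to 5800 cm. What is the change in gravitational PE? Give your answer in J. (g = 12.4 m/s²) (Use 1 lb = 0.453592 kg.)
Convert to SI: m = 65.8162 kg, Δh = 36.0 m
ΔPE = mgΔh = (65.8162)(12.4)(36.0) = 29380 J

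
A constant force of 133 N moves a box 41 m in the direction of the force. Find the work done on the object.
W = F·d = (133)(41) = 5453 J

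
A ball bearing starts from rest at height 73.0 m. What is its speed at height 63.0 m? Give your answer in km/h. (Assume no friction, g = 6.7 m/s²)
mgh₁ = mgh₂ + ½mv² ⇒ v = √(2g(h₁−h₂)) = √(2·6.7·10.0) = 11.5758 m/s = 41.67 km/h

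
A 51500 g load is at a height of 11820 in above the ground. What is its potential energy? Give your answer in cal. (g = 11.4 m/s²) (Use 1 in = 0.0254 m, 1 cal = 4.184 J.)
Convert to SI: m = 51.5 kg, h = 300.228 m
PE = mgh = (51.5)(11.4)(300.228) = 176264 J = 42130 cal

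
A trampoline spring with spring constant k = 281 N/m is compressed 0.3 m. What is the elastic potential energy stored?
PE = ½kx² = ½(281)(0.3)² = 12.65 J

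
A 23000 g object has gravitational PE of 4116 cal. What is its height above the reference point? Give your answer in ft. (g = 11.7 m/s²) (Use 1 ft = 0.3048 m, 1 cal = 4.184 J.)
Convert to SI: m = 23.0 kg, PE = 17221.3 J
h = PE/(mg) = 17221.3/(23.0·11.7) = 63.9961 m = 210.0 ft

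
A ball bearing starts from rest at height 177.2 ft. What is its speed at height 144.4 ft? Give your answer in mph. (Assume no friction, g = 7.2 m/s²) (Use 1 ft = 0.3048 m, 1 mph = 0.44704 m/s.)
Convert to SI: h₁−h₂ = 9.99744 m
mgh₁ = mgh₂ + ½mv² ⇒ v = √(2g(h₁−h₂)) = √(2·7.2·9.99744) = 11.9985 m/s = 26.84 mph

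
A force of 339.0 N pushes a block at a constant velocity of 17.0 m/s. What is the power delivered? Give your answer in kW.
P = Fv = (339.0)(17.0) = 5763.0 W = 5.763 kW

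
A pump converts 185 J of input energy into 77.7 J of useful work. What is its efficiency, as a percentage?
η = W_out/W_in = 77.7/185 = 42.0%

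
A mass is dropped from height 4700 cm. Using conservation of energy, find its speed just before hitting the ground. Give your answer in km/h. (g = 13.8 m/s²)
Convert to SI: h = 47.0 m
mgh = ½mv² ⇒ v = √(2gh) = √(2·13.8·47.0) = 36.0167 m/s = 129.7 km/h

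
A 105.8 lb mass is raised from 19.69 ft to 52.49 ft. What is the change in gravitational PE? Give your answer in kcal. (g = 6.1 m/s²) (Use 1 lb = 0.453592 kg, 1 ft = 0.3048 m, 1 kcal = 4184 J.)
Convert to SI: m = 47.99 kg, Δh = 9.99744 m
ΔPE = mgΔh = (47.99)(6.1)(9.99744) = 2926.64 J = 0.6995 kcal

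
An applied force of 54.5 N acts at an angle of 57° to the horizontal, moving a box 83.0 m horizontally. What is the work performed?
W = F·d·cosθ = (54.5)(83.0)cos(57°) = 2464 J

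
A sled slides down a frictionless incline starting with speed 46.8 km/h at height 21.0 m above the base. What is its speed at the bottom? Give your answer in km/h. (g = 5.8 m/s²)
Convert to SI: v₀ = 13.0 m/s, h = 21.0 m
½mv₀² + mgh = ½mv² ⇒ v = √(v₀² + 2gh) = √(13.0² + 2·5.8·21.0) = 20.3126 m/s = 73.13 km/h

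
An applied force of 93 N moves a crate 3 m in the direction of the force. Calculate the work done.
W = F·d = (93)(3) = 279.0 J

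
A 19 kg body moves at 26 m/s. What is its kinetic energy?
KE = ½mv² = ½(19)(26)² = 6422.0 J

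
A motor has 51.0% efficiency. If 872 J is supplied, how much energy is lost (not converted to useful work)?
W_lost = W_in(1 − η) = 872·(1 − 0.51) = 427.3 J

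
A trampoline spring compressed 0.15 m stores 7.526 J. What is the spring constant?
k = 2·PE/x² = 2·7.526/(0.15)² = 669.0 N/m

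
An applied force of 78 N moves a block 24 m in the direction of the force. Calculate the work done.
W = F·d = (78)(24) = 1872 J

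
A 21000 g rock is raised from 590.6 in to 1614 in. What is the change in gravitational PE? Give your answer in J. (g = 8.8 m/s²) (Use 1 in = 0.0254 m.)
Convert to SI: m = 21.0 kg, Δh = 25.9944 m
ΔPE = mgΔh = (21.0)(8.8)(25.9944) = 4804 J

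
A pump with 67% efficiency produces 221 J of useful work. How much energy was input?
W_in = W_out/η = 221/0.67 = 329.9 J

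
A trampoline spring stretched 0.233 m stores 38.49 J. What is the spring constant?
k = 2·PE/x² = 2·38.49/(0.233)² = 1418 N/m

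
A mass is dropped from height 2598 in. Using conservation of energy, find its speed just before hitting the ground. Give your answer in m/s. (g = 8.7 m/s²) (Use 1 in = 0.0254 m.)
Convert to SI: h = 65.9892 m
mgh = ½mv² ⇒ v = √(2gh) = √(2·8.7·65.9892) = 33.89 m/s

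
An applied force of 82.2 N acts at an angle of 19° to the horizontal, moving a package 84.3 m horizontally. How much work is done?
W = F·d·cosθ = (82.2)(84.3)cos(19°) = 6552 J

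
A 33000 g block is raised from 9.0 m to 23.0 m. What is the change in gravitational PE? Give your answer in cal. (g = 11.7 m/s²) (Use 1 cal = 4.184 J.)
Convert to SI: m = 33.0 kg, Δh = 14.0 m
ΔPE = mgΔh = (33.0)(11.7)(14.0) = 5405.4 J = 1292 cal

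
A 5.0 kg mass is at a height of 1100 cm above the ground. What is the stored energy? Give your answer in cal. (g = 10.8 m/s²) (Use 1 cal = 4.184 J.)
Convert to SI: m = 5.0 kg, h = 11.0 m
PE = mgh = (5.0)(10.8)(11.0) = 594.0 J = 142.0 cal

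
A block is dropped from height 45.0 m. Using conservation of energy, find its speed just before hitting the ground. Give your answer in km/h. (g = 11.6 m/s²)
mgh = ½mv² ⇒ v = √(2gh) = √(2·11.6·45.0) = 32.311 m/s = 116.3 km/h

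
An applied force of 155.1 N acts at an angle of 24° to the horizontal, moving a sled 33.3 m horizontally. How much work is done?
W = F·d·cosθ = (155.1)(33.3)cos(24°) = 4718 J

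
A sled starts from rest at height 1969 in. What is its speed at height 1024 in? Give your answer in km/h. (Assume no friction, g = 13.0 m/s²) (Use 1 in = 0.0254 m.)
Convert to SI: h₁−h₂ = 24.003 m
mgh₁ = mgh₂ + ½mv² ⇒ v = √(2g(h₁−h₂)) = √(2·13.0·24.003) = 24.9816 m/s = 89.93 km/h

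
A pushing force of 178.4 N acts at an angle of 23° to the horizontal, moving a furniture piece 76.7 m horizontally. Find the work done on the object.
W = F·d·cosθ = (178.4)(76.7)cos(23°) = 12600 J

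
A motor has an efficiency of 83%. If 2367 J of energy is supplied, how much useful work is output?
W_out = η·W_in = 0.83·2367 = 1964.61 J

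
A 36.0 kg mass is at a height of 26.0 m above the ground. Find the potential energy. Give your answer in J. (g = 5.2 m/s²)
PE = mgh = (36.0)(5.2)(26.0) = 4867 J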